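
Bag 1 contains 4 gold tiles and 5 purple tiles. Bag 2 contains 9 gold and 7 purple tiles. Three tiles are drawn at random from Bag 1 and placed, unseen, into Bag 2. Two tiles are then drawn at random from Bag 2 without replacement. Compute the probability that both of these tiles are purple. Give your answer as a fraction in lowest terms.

Condition on how many of the transferred tiles are purple (from Bag 1: 5 purple of 9; then Bag 2 has 19 total).
  0 purple: C(5,0)C(4,3)/C(9,3) = 1/21; then P = C(7,2)/C(19,2) = 7/57
  1 purple: C(5,1)C(4,2)/C(9,3) = 5/14; then P = C(8,2)/C(19,2) = 28/171
  2 purple: C(5,2)C(4,1)/C(9,3) = 10/21; then P = C(9,2)/C(19,2) = 4/19
  3 purple: C(5,3)C(4,0)/C(9,3) = 5/42; then P = C(10,2)/C(19,2) = 5/19
P(both purple) = 67/342 ≈ 0.1959.

67/342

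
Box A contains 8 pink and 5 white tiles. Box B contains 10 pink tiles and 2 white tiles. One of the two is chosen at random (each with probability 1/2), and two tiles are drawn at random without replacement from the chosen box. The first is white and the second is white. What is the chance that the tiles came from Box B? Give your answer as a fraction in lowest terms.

P(E | Box A) = 5/39; P(E | Box B) = 1/66.
P(E) = 1/2·5/39 + 1/2·1/66 = 41/572.
By Bayes' rule, P(Box B | E) = 1/132 / 41/572 = 13/123 ≈ 0.1057.

13/123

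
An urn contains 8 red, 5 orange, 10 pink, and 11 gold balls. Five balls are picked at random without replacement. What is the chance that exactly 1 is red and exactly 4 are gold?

Unordered draws without replacement: count favorable combinations over C(34,5).
Favorable = C(8,1) · C(5,0) · C(10,0) · C(11,4) = 2640; total = C(34,5) = 278256.
P = 2640/278256 = 5/527 ≈ 0.0095.

5/527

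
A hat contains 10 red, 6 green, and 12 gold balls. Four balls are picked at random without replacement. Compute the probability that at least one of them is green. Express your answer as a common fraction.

376/585

Use the complement: P(at least one green) = 1 − P(no green).
P(none) = C(22,4)/C(28,4) = 7315/20475.
So P = 1 − 7315/20475 = 376/585 ≈ 0.6427.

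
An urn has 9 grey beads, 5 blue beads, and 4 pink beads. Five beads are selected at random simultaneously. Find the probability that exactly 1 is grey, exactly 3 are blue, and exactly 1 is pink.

5/119

Unordered draws without replacement: count favorable combinations over C(18,5).
Favorable = C(9,1) · C(5,3) · C(4,1) = 360; total = C(18,5) = 8568.
P = 360/8568 = 5/119 ≈ 0.0420.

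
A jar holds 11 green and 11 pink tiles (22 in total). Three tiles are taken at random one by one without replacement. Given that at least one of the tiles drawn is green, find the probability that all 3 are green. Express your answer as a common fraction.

3/25

P(all 3 green) = C(11,3)/C(22,3) = 3/28; P(at least one green) = 1 − C(11,3)/C(22,3) = 25/28.
Since 'all 3 green' ⊆ 'at least one green', P(all 3 | at least one) = 3/28 / 25/28 = 3/25 ≈ 0.1200.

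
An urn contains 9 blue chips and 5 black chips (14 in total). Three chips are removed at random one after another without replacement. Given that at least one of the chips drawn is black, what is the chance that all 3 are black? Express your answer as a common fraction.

P(all 3 black) = C(5,3)/C(14,3) = 5/182; P(at least one black) = 1 − C(9,3)/C(14,3) = 10/13.
Since 'all 3 black' ⊆ 'at least one black', P(all 3 | at least one) = 5/182 / 10/13 = 1/28 ≈ 0.0357.

1/28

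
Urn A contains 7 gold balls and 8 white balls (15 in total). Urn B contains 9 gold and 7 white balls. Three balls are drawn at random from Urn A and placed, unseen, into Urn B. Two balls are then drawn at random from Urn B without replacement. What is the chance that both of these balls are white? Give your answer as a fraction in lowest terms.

11/57

Condition on how many of the transferred balls are white (from Urn A: 8 white of 15; then Urn B has 19 total).
  0 white: C(8,0)C(7,3)/C(15,3) = 1/13; then P = C(7,2)/C(19,2) = 7/57
  1 white: C(8,1)C(7,2)/C(15,3) = 24/65; then P = C(8,2)/C(19,2) = 28/171
  2 white: C(8,2)C(7,1)/C(15,3) = 28/65; then P = C(9,2)/C(19,2) = 4/19
  3 white: C(8,3)C(7,0)/C(15,3) = 8/65; then P = C(10,2)/C(19,2) = 5/19
P(both white) = 11/57 ≈ 0.1930.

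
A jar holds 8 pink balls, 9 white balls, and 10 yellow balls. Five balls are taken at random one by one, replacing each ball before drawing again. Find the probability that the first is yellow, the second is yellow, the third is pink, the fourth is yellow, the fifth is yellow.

80000/14348907

Multiply the conditional probability of each draw in order, with replacement (the composition resets each draw).
P = (10/27) · (10/27) · (8/27) · (10/27) · (10/27) = 80000/14348907 ≈ 0.0056.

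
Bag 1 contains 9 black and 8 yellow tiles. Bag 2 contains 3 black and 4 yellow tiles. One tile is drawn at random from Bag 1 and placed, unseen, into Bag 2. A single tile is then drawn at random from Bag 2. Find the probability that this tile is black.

Condition on how many of the transferred tiles are black (from Bag 1: 9 black of 17; then Bag 2 has 8 total).
  0 black: C(9,0)C(8,1)/C(17,1) = 8/17; then P = 3/8
  1 black: C(9,1)C(8,0)/C(17,1) = 9/17; then P = 4/8
P(black from Bag 2) = 15/34 ≈ 0.4412.

15/34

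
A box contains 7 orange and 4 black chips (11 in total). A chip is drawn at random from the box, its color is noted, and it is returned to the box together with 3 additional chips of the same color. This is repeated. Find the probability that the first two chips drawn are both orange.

After a orange draw the box holds 10 orange out of 14.
P = (7/11)·(10/14) = 5/11 ≈ 0.4545.

5/11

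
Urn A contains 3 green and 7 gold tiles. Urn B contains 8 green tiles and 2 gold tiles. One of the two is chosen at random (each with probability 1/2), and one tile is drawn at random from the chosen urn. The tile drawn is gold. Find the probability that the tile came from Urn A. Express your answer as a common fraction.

7/9

P(gold | Urn A) = 7/10; P(gold | Urn B) = 1/5.
P(gold) = 1/2·7/10 + 1/2·1/5 = 9/20.
By Bayes' rule, P(Urn A | gold) = 7/20 / 9/20 = 7/9 ≈ 0.7778.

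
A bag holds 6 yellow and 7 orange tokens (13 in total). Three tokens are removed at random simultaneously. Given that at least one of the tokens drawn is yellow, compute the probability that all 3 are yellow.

P(all 3 yellow) = C(6,3)/C(13,3) = 10/143; P(at least one yellow) = 1 − C(7,3)/C(13,3) = 251/286.
Since 'all 3 yellow' ⊆ 'at least one yellow', P(all 3 | at least one) = 10/143 / 251/286 = 20/251 ≈ 0.0797.

20/251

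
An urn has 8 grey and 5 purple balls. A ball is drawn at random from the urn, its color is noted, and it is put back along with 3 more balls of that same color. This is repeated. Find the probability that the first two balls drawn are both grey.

11/26

After a grey draw the urn holds 11 grey out of 16.
P = (8/13)·(11/16) = 11/26 ≈ 0.4231.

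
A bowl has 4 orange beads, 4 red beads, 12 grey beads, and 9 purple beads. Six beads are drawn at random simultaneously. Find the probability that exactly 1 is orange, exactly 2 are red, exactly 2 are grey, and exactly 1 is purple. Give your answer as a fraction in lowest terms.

396/13195

Unordered draws without replacement: count favorable combinations over C(29,6).
Favorable = C(4,1) · C(4,2) · C(12,2) · C(9,1) = 14256; total = C(29,6) = 475020.
P = 14256/475020 = 396/13195 ≈ 0.0300.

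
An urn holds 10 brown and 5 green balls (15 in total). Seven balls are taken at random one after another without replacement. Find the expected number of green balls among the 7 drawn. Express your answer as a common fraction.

7/3

By linearity of expectation, E[X] = Σ P(draw i is green); by symmetry each draw (even without replacement) has P(green) = 5/15.
E[X] = 7 · 5/15 = 7/3 ≈ 2.3333.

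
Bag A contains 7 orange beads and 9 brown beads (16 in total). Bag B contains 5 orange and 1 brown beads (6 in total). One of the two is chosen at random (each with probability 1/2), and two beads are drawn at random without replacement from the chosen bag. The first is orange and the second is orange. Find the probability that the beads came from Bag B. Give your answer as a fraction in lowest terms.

P(E | Bag A) = 7/40; P(E | Bag B) = 2/3.
P(E) = 1/2·7/40 + 1/2·2/3 = 101/240.
By Bayes' rule, P(Bag B | E) = 1/3 / 101/240 = 80/101 ≈ 0.7921.

80/101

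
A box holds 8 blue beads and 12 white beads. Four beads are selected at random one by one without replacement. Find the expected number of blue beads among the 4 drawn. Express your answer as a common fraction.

8/5

By linearity of expectation, E[X] = Σ P(draw i is blue); by symmetry each draw (even without replacement) has P(blue) = 8/20.
E[X] = 4 · 8/20 = 8/5 ≈ 1.6000.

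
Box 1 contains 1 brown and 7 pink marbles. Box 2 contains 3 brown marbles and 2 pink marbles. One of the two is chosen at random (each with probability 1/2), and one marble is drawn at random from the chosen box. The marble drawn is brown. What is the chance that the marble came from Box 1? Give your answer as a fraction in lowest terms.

P(brown | Box 1) = 1/8; P(brown | Box 2) = 3/5.
P(brown) = 1/2·1/8 + 1/2·3/5 = 29/80.
By Bayes' rule, P(Box 1 | brown) = 1/16 / 29/80 = 5/29 ≈ 0.1724.

5/29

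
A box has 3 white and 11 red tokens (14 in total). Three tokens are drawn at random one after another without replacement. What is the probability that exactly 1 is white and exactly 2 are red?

165/364

Unordered draws without replacement: count favorable combinations over C(14,3).
Favorable = C(3,1) · C(11,2) = 165; total = C(14,3) = 364.
P = 165/364 = 165/364 ≈ 0.4533.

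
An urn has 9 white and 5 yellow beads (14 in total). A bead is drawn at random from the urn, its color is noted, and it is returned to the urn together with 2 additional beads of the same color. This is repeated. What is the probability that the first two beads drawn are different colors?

45/112

Either yellow then white, or white then yellow; after the first draw the total is 16.
P = (5/14)·(9/16) + (9/14)·(5/16) = 45/112 ≈ 0.4018.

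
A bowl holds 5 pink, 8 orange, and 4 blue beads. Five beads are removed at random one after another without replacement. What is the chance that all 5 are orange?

2/221

Unordered draws without replacement: count favorable combinations over C(17,5).
Favorable = C(5,0) · C(8,5) · C(4,0) = 56; total = C(17,5) = 6188.
P = 56/6188 = 2/221 ≈ 0.0090.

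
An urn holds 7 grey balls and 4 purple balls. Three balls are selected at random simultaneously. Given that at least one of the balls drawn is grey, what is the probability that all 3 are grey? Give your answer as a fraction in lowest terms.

5/23

P(all 3 grey) = C(7,3)/C(11,3) = 7/33; P(at least one grey) = 1 − C(4,3)/C(11,3) = 161/165.
Since 'all 3 grey' ⊆ 'at least one grey', P(all 3 | at least one) = 7/33 / 161/165 = 5/23 ≈ 0.2174.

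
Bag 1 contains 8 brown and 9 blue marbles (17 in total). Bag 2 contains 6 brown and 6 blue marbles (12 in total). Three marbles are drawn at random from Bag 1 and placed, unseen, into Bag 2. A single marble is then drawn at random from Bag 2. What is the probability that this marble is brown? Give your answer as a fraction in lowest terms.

42/85

Condition on how many of the transferred marbles are brown (from Bag 1: 8 brown of 17; then Bag 2 has 15 total).
  0 brown: C(8,0)C(9,3)/C(17,3) = 21/170; then P = 6/15
  1 brown: C(8,1)C(9,2)/C(17,3) = 36/85; then P = 7/15
  2 brown: C(8,2)C(9,1)/C(17,3) = 63/170; then P = 8/15
  3 brown: C(8,3)C(9,0)/C(17,3) = 7/85; then P = 9/15
P(brown from Bag 2) = 42/85 ≈ 0.4941.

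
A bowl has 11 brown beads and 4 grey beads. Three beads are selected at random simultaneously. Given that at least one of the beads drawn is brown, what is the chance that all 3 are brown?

15/41

P(all 3 brown) = C(11,3)/C(15,3) = 33/91; P(at least one brown) = 1 − C(4,3)/C(15,3) = 451/455.
Since 'all 3 brown' ⊆ 'at least one brown', P(all 3 | at least one) = 33/91 / 451/455 = 15/41 ≈ 0.3659.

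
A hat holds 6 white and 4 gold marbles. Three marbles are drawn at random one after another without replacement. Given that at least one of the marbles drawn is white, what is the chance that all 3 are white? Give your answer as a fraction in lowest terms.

5/29

P(all 3 white) = C(6,3)/C(10,3) = 1/6; P(at least one white) = 1 − C(4,3)/C(10,3) = 29/30.
Since 'all 3 white' ⊆ 'at least one white', P(all 3 | at least one) = 1/6 / 29/30 = 5/29 ≈ 0.1724.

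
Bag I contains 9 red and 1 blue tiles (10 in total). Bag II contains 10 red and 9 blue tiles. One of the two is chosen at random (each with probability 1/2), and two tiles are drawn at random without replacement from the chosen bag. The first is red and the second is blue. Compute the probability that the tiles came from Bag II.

50/69

P(E | Bag I) = 1/10; P(E | Bag II) = 5/19.
P(E) = 1/2·1/10 + 1/2·5/19 = 69/380.
By Bayes' rule, P(Bag II | E) = 5/38 / 69/380 = 50/69 ≈ 0.7246.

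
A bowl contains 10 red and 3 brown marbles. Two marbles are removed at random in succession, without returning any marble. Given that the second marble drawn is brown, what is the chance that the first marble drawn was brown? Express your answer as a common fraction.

1/6

P(first=brown and the second marble drawn is brown) = (3/13)·(2/12) = 1/26.
P(the second marble drawn is brown) = Σ over first color = 5/26 + 1/26 = 3/13.
By Bayes, P(first=brown | the second marble drawn is brown) = 1/26 / 3/13 = 1/6 ≈ 0.1667.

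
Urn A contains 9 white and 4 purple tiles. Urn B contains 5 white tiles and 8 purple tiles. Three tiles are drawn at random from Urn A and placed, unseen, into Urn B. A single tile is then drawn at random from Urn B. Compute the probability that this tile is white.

23/52

Condition on how many of the transferred tiles are white (from Urn A: 9 white of 13; then Urn B has 16 total).
  0 white: C(9,0)C(4,3)/C(13,3) = 2/143; then P = 5/16
  1 white: C(9,1)C(4,2)/C(13,3) = 27/143; then P = 6/16
  2 white: C(9,2)C(4,1)/C(13,3) = 72/143; then P = 7/16
  3 white: C(9,3)C(4,0)/C(13,3) = 42/143; then P = 8/16
P(white from Urn B) = 23/52 ≈ 0.4423.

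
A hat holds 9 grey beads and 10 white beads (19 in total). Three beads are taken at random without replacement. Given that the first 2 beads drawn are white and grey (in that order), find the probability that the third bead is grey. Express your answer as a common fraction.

8/17

After removing 1 grey, 1 white, the hat has 8 grey out of 17 remaining.
P(third is grey | given) = 8/17 ≈ 0.4706.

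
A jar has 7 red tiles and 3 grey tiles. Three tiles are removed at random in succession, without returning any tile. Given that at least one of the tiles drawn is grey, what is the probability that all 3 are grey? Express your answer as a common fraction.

P(all 3 grey) = C(3,3)/C(10,3) = 1/120; P(at least one grey) = 1 − C(7,3)/C(10,3) = 17/24.
Since 'all 3 grey' ⊆ 'at least one grey', P(all 3 | at least one) = 1/120 / 17/24 = 1/85 ≈ 0.0118.

1/85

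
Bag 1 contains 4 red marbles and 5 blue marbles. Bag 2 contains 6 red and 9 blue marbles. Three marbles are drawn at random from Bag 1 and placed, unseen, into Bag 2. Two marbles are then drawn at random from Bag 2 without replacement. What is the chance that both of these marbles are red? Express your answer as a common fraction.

47/306

Condition on how many of the transferred marbles are red (from Bag 1: 4 red of 9; then Bag 2 has 18 total).
  0 red: C(4,0)C(5,3)/C(9,3) = 5/42; then P = C(6,2)/C(18,2) = 5/51
  1 red: C(4,1)C(5,2)/C(9,3) = 10/21; then P = C(7,2)/C(18,2) = 7/51
  2 red: C(4,2)C(5,1)/C(9,3) = 5/14; then P = C(8,2)/C(18,2) = 28/153
  3 red: C(4,3)C(5,0)/C(9,3) = 1/21; then P = C(9,2)/C(18,2) = 4/17
P(both red) = 47/306 ≈ 0.1536.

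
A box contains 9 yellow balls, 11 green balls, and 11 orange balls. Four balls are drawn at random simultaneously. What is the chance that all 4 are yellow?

18/4495

Unordered draws without replacement: count favorable combinations over C(31,4).
Favorable = C(9,4) · C(11,0) · C(11,0) = 126; total = C(31,4) = 31465.
P = 126/31465 = 18/4495 ≈ 0.0040.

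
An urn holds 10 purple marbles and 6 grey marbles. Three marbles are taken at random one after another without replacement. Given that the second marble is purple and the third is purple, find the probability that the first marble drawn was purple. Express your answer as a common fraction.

4/7

P(first=purple and the second marble is purple and the third is purple) = (10/16)·(9/15)·(8/14) = 3/14.
P(E) = Σ over first color = 3/14 + 9/56 = 3/8.
By Bayes, P(first=purple | E) = 3/14 / 3/8 = 4/7 ≈ 0.5714.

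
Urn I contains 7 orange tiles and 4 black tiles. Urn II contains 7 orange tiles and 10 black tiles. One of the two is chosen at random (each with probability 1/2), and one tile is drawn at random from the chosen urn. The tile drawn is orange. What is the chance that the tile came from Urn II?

11/28

P(orange | Urn I) = 7/11; P(orange | Urn II) = 7/17.
P(orange) = 1/2·7/11 + 1/2·7/17 = 98/187.
By Bayes' rule, P(Urn II | orange) = 7/34 / 98/187 = 11/28 ≈ 0.3929.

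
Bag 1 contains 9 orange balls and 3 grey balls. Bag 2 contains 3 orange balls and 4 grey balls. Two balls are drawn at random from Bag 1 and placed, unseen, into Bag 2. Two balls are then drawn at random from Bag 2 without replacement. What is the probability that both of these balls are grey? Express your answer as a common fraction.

59/264

Condition on how many of the transferred balls are grey (from Bag 1: 3 grey of 12; then Bag 2 has 9 total).
  0 grey: C(3,0)C(9,2)/C(12,2) = 6/11; then P = C(4,2)/C(9,2) = 1/6
  1 grey: C(3,1)C(9,1)/C(12,2) = 9/22; then P = C(5,2)/C(9,2) = 5/18
  2 grey: C(3,2)C(9,0)/C(12,2) = 1/22; then P = C(6,2)/C(9,2) = 5/12
P(both grey) = 59/264 ≈ 0.2235.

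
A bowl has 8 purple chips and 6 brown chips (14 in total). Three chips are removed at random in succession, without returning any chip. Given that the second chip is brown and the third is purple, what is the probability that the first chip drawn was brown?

P(first=brown and the second chip is brown and the third is purple) = (6/14)·(5/13)·(8/12) = 10/91.
P(E) = Σ over first color = 2/13 + 10/91 = 24/91.
By Bayes, P(first=brown | E) = 10/91 / 24/91 = 5/12 ≈ 0.4167.

5/12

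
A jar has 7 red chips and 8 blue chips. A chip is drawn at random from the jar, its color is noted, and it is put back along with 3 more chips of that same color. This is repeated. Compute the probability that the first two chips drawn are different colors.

56/135

Either blue then red, or red then blue; after the first draw the total is 18.
P = (8/15)·(7/18) + (7/15)·(8/18) = 56/135 ≈ 0.4148.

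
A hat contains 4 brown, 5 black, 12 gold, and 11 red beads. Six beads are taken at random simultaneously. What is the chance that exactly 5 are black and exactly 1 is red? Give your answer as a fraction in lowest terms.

11/906192

Unordered draws without replacement: count favorable combinations over C(32,6).
Favorable = C(4,0) · C(5,5) · C(12,0) · C(11,1) = 11; total = C(32,6) = 906192.
P = 11/906192 = 11/906192 ≈ 0.0000.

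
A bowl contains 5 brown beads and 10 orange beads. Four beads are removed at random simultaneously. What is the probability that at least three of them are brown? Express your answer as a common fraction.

1/13

Sum the hypergeometric tail for j = 3,…,4 brown beads.
Favorable = C(5,3)·C(10,1) + C(5,4)·C(10,0) = 105; total = C(15,4) = 1365.
P = 105/1365 = 1/13 ≈ 0.0769.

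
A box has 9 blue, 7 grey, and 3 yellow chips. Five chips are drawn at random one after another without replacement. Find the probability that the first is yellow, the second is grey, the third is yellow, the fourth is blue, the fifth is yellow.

Multiply the conditional probability of each draw in order, without replacement, so each draw removes one from its color and from the total.
P = (3/19) · (7/18) · (2/17) · (9/16) · (1/15) = 7/25840 ≈ 0.0003.

7/25840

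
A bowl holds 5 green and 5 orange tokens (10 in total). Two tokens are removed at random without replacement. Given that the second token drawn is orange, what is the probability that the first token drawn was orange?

4/9

P(first=orange and the second token drawn is orange) = (5/10)·(4/9) = 2/9.
P(the second token drawn is orange) = Σ over first color = 5/18 + 2/9 = 1/2.
By Bayes, P(first=orange | the second token drawn is orange) = 2/9 / 1/2 = 4/9 ≈ 0.4444.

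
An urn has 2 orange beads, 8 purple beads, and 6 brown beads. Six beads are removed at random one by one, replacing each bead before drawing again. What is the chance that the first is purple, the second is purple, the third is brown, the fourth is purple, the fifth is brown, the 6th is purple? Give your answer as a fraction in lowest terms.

Multiply the conditional probability of each draw in order, with replacement (the composition resets each draw).
P = (8/16) · (8/16) · (6/16) · (8/16) · (6/16) · (8/16) = 9/1024 ≈ 0.0088.

9/1024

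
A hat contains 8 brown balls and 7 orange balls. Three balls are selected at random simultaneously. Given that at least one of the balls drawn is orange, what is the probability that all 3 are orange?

5/57

P(all 3 orange) = C(7,3)/C(15,3) = 1/13; P(at least one orange) = 1 − C(8,3)/C(15,3) = 57/65.
Since 'all 3 orange' ⊆ 'at least one orange', P(all 3 | at least one) = 1/13 / 57/65 = 5/57 ≈ 0.0877.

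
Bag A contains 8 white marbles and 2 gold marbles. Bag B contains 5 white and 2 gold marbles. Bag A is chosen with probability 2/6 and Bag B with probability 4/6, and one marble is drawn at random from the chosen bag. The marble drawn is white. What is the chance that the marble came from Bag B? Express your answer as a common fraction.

P(white | Bag A) = 4/5; P(white | Bag B) = 5/7.
P(white) = 1/3·4/5 + 2/3·5/7 = 26/35.
By Bayes' rule, P(Bag B | white) = 10/21 / 26/35 = 25/39 ≈ 0.6410.

25/39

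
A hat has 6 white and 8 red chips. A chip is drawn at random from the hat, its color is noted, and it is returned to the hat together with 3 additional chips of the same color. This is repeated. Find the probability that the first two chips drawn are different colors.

Either white then red, or red then white; after the first draw the total is 17.
P = (6/14)·(8/17) + (8/14)·(6/17) = 48/119 ≈ 0.4034.

48/119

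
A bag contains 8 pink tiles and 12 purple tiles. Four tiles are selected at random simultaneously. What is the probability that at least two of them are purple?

Sum the hypergeometric tail for j = 2,…,4 purple tiles.
Favorable = C(12,2)·C(8,2) + C(12,3)·C(8,1) + C(12,4)·C(8,0) = 4103; total = C(20,4) = 4845.
P = 4103/4845 = 4103/4845 ≈ 0.8469.

4103/4845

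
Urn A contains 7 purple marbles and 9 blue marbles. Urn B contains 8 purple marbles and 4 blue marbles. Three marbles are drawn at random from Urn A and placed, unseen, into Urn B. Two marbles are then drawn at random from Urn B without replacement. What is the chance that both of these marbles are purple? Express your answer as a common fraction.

223/600

Condition on how many of the transferred marbles are purple (from Urn A: 7 purple of 16; then Urn B has 15 total).
  0 purple: C(7,0)C(9,3)/C(16,3) = 3/20; then P = C(8,2)/C(15,2) = 4/15
  1 purple: C(7,1)C(9,2)/C(16,3) = 9/20; then P = C(9,2)/C(15,2) = 12/35
  2 purple: C(7,2)C(9,1)/C(16,3) = 27/80; then P = C(10,2)/C(15,2) = 3/7
  3 purple: C(7,3)C(9,0)/C(16,3) = 1/16; then P = C(11,2)/C(15,2) = 11/21
P(both purple) = 223/600 ≈ 0.3717.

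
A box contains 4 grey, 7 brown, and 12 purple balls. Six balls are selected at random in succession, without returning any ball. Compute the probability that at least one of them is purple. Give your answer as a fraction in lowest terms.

435/437

Use the complement: P(at least one purple) = 1 − P(no purple).
P(none) = C(11,6)/C(23,6) = 462/100947.
So P = 1 − 462/100947 = 435/437 ≈ 0.9954.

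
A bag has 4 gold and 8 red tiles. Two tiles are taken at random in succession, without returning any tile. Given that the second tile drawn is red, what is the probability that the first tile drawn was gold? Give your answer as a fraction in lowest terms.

4/11

P(first=gold and the second tile drawn is red) = (4/12)·(8/11) = 8/33.
P(the second tile drawn is red) = Σ over first color = 8/33 + 14/33 = 2/3.
By Bayes, P(first=gold | the second tile drawn is red) = 8/33 / 2/3 = 4/11 ≈ 0.3636.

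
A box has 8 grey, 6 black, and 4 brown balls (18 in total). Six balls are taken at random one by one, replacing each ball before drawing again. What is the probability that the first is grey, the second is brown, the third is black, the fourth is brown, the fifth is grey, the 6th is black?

64/59049

Multiply the conditional probability of each draw in order, with replacement (the composition resets each draw).
P = (8/18) · (4/18) · (6/18) · (4/18) · (8/18) · (6/18) = 64/59049 ≈ 0.0011.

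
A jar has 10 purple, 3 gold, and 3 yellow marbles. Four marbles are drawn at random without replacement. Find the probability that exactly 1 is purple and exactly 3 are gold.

Unordered draws without replacement: count favorable combinations over C(16,4).
Favorable = C(10,1) · C(3,3) · C(3,0) = 10; total = C(16,4) = 1820.
P = 10/1820 = 1/182 ≈ 0.0055.

1/182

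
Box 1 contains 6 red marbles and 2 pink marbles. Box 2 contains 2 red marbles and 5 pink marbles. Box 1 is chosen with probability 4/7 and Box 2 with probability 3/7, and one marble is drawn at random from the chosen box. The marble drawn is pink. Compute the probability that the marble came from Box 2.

P(pink | Box 1) = 1/4; P(pink | Box 2) = 5/7.
P(pink) = 4/7·1/4 + 3/7·5/7 = 22/49.
By Bayes' rule, P(Box 2 | pink) = 15/49 / 22/49 = 15/22 ≈ 0.6818.

15/22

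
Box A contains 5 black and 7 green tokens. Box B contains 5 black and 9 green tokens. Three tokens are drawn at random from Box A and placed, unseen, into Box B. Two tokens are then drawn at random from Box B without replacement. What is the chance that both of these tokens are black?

Condition on how many of the transferred tokens are black (from Box A: 5 black of 12; then Box B has 17 total).
  0 black: C(5,0)C(7,3)/C(12,3) = 7/44; then P = C(5,2)/C(17,2) = 5/68
  1 black: C(5,1)C(7,2)/C(12,3) = 21/44; then P = C(6,2)/C(17,2) = 15/136
  2 black: C(5,2)C(7,1)/C(12,3) = 7/22; then P = C(7,2)/C(17,2) = 21/136
  3 black: C(5,3)C(7,0)/C(12,3) = 1/22; then P = C(8,2)/C(17,2) = 7/34
P(both black) = 735/5984 ≈ 0.1228.

735/5984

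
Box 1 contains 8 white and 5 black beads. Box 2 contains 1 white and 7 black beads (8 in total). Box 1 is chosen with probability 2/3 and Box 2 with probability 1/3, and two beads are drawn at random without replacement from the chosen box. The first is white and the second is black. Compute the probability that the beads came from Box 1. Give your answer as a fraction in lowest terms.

160/199

P(E | Box 1) = 10/39; P(E | Box 2) = 1/8.
P(E) = 2/3·10/39 + 1/3·1/8 = 199/936.
By Bayes' rule, P(Box 1 | E) = 20/117 / 199/936 = 160/199 ≈ 0.8040.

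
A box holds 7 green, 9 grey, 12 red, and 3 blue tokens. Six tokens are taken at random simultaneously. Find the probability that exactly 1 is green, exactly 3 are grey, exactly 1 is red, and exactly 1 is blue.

336/11687

Unordered draws without replacement: count favorable combinations over C(31,6).
Favorable = C(7,1) · C(9,3) · C(12,1) · C(3,1) = 21168; total = C(31,6) = 736281.
P = 21168/736281 = 336/11687 ≈ 0.0287.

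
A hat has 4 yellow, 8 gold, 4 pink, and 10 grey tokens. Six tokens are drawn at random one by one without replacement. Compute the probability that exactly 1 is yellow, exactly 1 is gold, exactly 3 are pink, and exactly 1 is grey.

128/23023

Unordered draws without replacement: count favorable combinations over C(26,6).
Favorable = C(4,1) · C(8,1) · C(4,3) · C(10,1) = 1280; total = C(26,6) = 230230.
P = 1280/230230 = 128/23023 ≈ 0.0056.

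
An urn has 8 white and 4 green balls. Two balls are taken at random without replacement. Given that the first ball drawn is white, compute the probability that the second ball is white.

7/11

After removing 1 white, the urn has 7 white out of 11 remaining.
P(second is white | given) = 7/11 ≈ 0.6364.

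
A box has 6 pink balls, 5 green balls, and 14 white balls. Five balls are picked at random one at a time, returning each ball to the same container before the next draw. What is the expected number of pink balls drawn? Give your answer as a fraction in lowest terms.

By linearity of expectation, E[X] = Σ P(draw i is pink); each independent draw has P(pink) = 6/25.
E[X] = 5 · 6/25 = 6/5 ≈ 1.2000.

6/5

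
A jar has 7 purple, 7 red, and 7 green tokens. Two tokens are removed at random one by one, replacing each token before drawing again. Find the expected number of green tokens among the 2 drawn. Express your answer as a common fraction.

By linearity of expectation, E[X] = Σ P(draw i is green); each independent draw has P(green) = 7/21.
E[X] = 2 · 7/21 = 2/3 ≈ 0.6667.

2/3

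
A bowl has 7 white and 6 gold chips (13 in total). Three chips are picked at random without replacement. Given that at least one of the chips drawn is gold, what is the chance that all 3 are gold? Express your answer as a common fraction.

20/251

P(all 3 gold) = C(6,3)/C(13,3) = 10/143; P(at least one gold) = 1 − C(7,3)/C(13,3) = 251/286.
Since 'all 3 gold' ⊆ 'at least one gold', P(all 3 | at least one) = 10/143 / 251/286 = 20/251 ≈ 0.0797.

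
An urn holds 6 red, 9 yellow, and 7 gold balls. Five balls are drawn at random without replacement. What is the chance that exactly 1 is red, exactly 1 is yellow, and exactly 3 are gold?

Unordered draws without replacement: count favorable combinations over C(22,5).
Favorable = C(6,1) · C(9,1) · C(7,3) = 1890; total = C(22,5) = 26334.
P = 1890/26334 = 15/209 ≈ 0.0718.

15/209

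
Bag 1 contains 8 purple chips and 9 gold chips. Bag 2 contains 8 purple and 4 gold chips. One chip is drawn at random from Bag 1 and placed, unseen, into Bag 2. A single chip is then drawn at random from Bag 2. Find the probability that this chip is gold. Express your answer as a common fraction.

77/221

Condition on how many of the transferred chips are gold (from Bag 1: 9 gold of 17; then Bag 2 has 13 total).
  0 gold: C(9,0)C(8,1)/C(17,1) = 8/17; then P = 4/13
  1 gold: C(9,1)C(8,0)/C(17,1) = 9/17; then P = 5/13
P(gold from Bag 2) = 77/221 ≈ 0.3484.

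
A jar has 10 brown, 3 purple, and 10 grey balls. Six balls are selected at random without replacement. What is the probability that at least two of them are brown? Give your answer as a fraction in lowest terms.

2617/3059

Sum the hypergeometric tail for j = 2,…,6 brown balls.
Favorable = C(10,2)·C(13,4) + C(10,3)·C(13,3) + C(10,4)·C(13,2) + C(10,5)·C(13,1) + C(10,6)·C(13,0) = 86361; total = C(23,6) = 100947.
P = 86361/100947 = 2617/3059 ≈ 0.8555.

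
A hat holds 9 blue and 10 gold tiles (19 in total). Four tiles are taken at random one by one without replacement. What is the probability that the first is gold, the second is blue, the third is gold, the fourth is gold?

Multiply the conditional probability of each draw in order, without replacement, so each draw removes one from its color and from the total.
P = (10/19) · (9/18) · (9/17) · (8/16) = 45/646 ≈ 0.0697.

45/646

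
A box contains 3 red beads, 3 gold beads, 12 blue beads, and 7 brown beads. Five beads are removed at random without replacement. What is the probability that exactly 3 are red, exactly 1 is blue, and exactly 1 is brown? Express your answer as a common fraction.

Unordered draws without replacement: count favorable combinations over C(25,5).
Favorable = C(3,3) · C(3,0) · C(12,1) · C(7,1) = 84; total = C(25,5) = 53130.
P = 84/53130 = 2/1265 ≈ 0.0016.

2/1265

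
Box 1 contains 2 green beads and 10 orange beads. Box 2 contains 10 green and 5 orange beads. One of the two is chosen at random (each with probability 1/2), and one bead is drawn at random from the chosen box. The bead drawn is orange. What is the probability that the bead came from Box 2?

P(orange | Box 1) = 5/6; P(orange | Box 2) = 1/3.
P(orange) = 1/2·5/6 + 1/2·1/3 = 7/12.
By Bayes' rule, P(Box 2 | orange) = 1/6 / 7/12 = 2/7 ≈ 0.2857.

2/7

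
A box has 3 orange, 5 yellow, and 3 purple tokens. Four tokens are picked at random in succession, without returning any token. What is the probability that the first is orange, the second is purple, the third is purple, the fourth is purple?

1/440

Multiply the conditional probability of each draw in order, without replacement, so each draw removes one from its color and from the total.
P = (3/11) · (3/10) · (2/9) · (1/8) = 1/440 ≈ 0.0023.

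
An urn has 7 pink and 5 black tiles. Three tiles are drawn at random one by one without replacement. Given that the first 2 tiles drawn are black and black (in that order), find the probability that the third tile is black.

After removing 2 black, the urn has 3 black out of 10 remaining.
P(third is black | given) = 3/10 ≈ 0.3000.

3/10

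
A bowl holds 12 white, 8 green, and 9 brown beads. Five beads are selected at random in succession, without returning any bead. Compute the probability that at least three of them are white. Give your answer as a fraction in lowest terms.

39127/118755

Sum the hypergeometric tail for j = 3,…,5 white beads.
Favorable = C(12,3)·C(17,2) + C(12,4)·C(17,1) + C(12,5)·C(17,0) = 39127; total = C(29,5) = 118755.
P = 39127/118755 = 39127/118755 ≈ 0.3295.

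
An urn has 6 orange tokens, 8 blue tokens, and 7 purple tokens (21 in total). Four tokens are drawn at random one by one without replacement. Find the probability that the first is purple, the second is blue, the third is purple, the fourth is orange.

4/285

Multiply the conditional probability of each draw in order, without replacement, so each draw removes one from its color and from the total.
P = (7/21) · (8/20) · (6/19) · (6/18) = 4/285 ≈ 0.0140.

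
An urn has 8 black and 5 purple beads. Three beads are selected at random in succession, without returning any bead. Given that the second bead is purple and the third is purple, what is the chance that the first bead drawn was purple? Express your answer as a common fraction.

P(first=purple and the second bead is purple and the third is purple) = (5/13)·(4/12)·(3/11) = 5/143.
P(E) = Σ over first color = 40/429 + 5/143 = 5/39.
By Bayes, P(first=purple | E) = 5/143 / 5/39 = 3/11 ≈ 0.2727.

3/11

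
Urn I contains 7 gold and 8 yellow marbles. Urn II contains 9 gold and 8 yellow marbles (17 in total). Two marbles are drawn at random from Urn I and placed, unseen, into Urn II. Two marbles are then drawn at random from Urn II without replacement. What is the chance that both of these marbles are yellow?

184/855

Condition on how many of the transferred marbles are yellow (from Urn I: 8 yellow of 15; then Urn II has 19 total).
  0 yellow: C(8,0)C(7,2)/C(15,2) = 1/5; then P = C(8,2)/C(19,2) = 28/171
  1 yellow: C(8,1)C(7,1)/C(15,2) = 8/15; then P = C(9,2)/C(19,2) = 4/19
  2 yellow: C(8,2)C(7,0)/C(15,2) = 4/15; then P = C(10,2)/C(19,2) = 5/19
P(both yellow) = 184/855 ≈ 0.2152.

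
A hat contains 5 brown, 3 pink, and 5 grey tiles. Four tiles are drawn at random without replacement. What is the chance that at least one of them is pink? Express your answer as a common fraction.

Use the complement: P(at least one pink) = 1 − P(no pink).
P(none) = C(10,4)/C(13,4) = 210/715.
So P = 1 − 210/715 = 101/143 ≈ 0.7063.

101/143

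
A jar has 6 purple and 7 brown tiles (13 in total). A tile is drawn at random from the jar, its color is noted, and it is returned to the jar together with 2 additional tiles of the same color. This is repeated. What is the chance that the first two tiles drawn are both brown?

After a brown draw the jar holds 9 brown out of 15.
P = (7/13)·(9/15) = 21/65 ≈ 0.3231.

21/65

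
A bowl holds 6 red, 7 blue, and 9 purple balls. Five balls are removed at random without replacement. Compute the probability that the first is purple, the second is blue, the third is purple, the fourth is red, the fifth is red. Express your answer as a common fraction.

1/209

Multiply the conditional probability of each draw in order, without replacement, so each draw removes one from its color and from the total.
P = (9/22) · (7/21) · (8/20) · (6/19) · (5/18) = 1/209 ≈ 0.0048.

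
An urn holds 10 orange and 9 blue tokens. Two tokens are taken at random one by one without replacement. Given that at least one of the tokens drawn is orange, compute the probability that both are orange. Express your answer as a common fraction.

1/3

P(both orange) = C(10,2)/C(19,2) = 5/19; P(at least one orange) = 1 − C(9,2)/C(19,2) = 15/19.
Since 'both orange' ⊆ 'at least one orange', P(both | at least one) = 5/19 / 15/19 = 1/3 ≈ 0.3333.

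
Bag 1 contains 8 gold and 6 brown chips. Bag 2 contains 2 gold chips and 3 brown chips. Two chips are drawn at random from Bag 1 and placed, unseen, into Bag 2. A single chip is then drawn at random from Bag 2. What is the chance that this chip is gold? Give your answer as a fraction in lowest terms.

22/49

Condition on how many of the transferred chips are gold (from Bag 1: 8 gold of 14; then Bag 2 has 7 total).
  0 gold: C(8,0)C(6,2)/C(14,2) = 15/91; then P = 2/7
  1 gold: C(8,1)C(6,1)/C(14,2) = 48/91; then P = 3/7
  2 gold: C(8,2)C(6,0)/C(14,2) = 4/13; then P = 4/7
P(gold from Bag 2) = 22/49 ≈ 0.4490.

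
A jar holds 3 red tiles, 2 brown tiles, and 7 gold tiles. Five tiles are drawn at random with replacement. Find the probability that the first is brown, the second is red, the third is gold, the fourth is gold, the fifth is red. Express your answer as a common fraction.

49/13824

Multiply the conditional probability of each draw in order, with replacement (the composition resets each draw).
P = (2/12) · (3/12) · (7/12) · (7/12) · (3/12) = 49/13824 ≈ 0.0035.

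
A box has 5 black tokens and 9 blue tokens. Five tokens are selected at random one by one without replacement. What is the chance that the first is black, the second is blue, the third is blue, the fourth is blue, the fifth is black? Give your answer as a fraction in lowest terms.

6/143

Multiply the conditional probability of each draw in order, without replacement, so each draw removes one from its color and from the total.
P = (5/14) · (9/13) · (8/12) · (7/11) · (4/10) = 6/143 ≈ 0.0420.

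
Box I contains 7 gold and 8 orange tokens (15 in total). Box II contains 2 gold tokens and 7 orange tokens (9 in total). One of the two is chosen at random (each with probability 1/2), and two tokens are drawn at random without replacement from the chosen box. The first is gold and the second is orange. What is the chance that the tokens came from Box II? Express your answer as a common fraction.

P(E | Box I) = 4/15; P(E | Box II) = 7/36.
P(E) = 1/2·4/15 + 1/2·7/36 = 83/360.
By Bayes' rule, P(Box II | E) = 7/72 / 83/360 = 35/83 ≈ 0.4217.

35/83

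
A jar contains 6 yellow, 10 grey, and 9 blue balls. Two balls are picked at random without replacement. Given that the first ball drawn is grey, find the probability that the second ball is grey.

After removing 1 grey, the jar has 9 grey out of 24 remaining.
P(second is grey | given) = 9/24 = 3/8 ≈ 0.3750.

3/8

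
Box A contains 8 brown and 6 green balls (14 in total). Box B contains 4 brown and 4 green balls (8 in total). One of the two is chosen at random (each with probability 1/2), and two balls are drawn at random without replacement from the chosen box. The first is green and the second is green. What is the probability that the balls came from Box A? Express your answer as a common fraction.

10/23

P(E | Box A) = 15/91; P(E | Box B) = 3/14.
P(E) = 1/2·15/91 + 1/2·3/14 = 69/364.
By Bayes' rule, P(Box A | E) = 15/182 / 69/364 = 10/23 ≈ 0.4348.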